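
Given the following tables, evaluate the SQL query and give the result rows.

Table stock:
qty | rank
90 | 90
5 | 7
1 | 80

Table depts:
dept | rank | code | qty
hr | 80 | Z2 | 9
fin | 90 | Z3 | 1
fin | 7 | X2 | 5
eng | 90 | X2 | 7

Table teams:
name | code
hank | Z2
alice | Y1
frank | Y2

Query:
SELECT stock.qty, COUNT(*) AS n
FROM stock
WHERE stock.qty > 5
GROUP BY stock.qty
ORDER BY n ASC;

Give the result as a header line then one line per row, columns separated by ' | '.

After WHERE (1 rows):
stock.qty | stock.rank
90 | 90
After GROUP BY (1 rows):
stock.qty | n
90 | 1
After ORDER BY (1 rows):
stock.qty | n
90 | 1

== RESULT ==
stock.qty | n
90 | 1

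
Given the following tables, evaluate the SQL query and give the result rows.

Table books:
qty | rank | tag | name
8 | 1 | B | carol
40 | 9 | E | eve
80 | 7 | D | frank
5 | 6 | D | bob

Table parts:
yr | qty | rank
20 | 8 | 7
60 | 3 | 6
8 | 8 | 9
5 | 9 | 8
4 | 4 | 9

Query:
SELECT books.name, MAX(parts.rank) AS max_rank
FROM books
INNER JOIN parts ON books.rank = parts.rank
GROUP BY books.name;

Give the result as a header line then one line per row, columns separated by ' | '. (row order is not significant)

== RESULT ==
books.name | max_rank
eve | 9
frank | 7
bob | 6

Derivation:
After JOIN parts (4 rows):
books.qty | books.rank | books.tag | books.name | parts.yr | parts.qty | parts.rank
40 | 9 | E | eve | 8 | 8 | 9
40 | 9 | E | eve | 4 | 4 | 9
80 | 7 | D | frank | 20 | 8 | 7
5 | 6 | D | bob | 60 | 3 | 6
After GROUP BY (3 rows):
books.name | max_rank
eve | 9
frank | 7
bob | 6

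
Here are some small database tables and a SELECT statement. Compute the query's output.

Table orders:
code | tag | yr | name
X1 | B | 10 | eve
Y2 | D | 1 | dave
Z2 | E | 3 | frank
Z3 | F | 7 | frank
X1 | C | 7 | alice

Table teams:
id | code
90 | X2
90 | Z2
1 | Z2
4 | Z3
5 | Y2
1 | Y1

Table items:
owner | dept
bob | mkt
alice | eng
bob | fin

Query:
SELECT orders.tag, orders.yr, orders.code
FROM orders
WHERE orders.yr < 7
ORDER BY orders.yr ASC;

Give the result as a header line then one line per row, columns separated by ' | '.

After WHERE (2 rows):
orders.code | orders.tag | orders.yr | orders.name
Y2 | D | 1 | dave
Z2 | E | 3 | frank
After SELECT (2 rows):
orders.tag | orders.yr | orders.code
D | 1 | Y2
E | 3 | Z2
After ORDER BY (2 rows):
orders.tag | orders.yr | orders.code
D | 1 | Y2
E | 3 | Z2

== RESULT ==
orders.tag | orders.yr | orders.code
D | 1 | Y2
E | 3 | Z2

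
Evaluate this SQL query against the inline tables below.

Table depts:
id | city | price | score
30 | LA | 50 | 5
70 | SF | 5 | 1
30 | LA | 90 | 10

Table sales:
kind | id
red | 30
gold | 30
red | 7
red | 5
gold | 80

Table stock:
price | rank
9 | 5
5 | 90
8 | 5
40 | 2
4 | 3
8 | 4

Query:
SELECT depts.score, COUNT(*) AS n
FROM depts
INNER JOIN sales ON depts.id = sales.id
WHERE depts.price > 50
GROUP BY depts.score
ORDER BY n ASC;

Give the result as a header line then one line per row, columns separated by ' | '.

== RESULT ==
depts.score | n
10 | 2

Derivation:
After JOIN sales (4 rows):
depts.id | depts.city | depts.price | depts.score | sales.kind | sales.id
30 | LA | 50 | 5 | red | 30
30 | LA | 50 | 5 | gold | 30
30 | LA | 90 | 10 | red | 30
30 | LA | 90 | 10 | gold | 30
After WHERE (2 rows):
depts.id | depts.city | depts.price | depts.score | sales.kind | sales.id
30 | LA | 90 | 10 | red | 30
30 | LA | 90 | 10 | gold | 30
After GROUP BY (1 rows):
depts.score | n
10 | 2
After ORDER BY (1 rows):
depts.score | n
10 | 2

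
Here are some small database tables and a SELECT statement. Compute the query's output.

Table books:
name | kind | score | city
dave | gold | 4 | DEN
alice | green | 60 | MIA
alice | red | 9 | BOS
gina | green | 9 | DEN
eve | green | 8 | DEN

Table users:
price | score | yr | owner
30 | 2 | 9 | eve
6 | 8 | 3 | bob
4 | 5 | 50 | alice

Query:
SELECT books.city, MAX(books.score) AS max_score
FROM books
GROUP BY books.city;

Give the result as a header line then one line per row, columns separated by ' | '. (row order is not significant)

After GROUP BY (3 rows):
books.city | max_score
DEN | 9
MIA | 60
BOS | 9

== RESULT ==
books.city | max_score
DEN | 9
MIA | 60
BOS | 9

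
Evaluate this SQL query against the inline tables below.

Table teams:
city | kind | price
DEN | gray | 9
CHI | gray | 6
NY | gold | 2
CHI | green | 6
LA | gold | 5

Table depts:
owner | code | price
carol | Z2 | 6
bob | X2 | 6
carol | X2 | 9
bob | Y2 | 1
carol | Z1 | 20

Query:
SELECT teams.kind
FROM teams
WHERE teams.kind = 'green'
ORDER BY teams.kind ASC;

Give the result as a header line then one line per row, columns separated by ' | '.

== RESULT ==
teams.kind
green

Derivation:
After WHERE (1 rows):
teams.city | teams.kind | teams.price
CHI | green | 6
After SELECT (1 rows):
teams.kind
green
After ORDER BY (1 rows):
teams.kind
green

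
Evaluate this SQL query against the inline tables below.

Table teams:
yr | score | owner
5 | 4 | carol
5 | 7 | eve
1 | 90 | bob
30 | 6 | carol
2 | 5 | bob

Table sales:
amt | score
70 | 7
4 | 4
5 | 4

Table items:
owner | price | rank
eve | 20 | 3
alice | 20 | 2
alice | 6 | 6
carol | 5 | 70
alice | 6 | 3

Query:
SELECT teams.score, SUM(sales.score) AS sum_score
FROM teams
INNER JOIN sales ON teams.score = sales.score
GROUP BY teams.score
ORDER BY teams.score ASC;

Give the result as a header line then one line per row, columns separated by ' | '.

== RESULT ==
teams.score | sum_score
4 | 8
7 | 7

Derivation:
After JOIN sales (3 rows):
teams.yr | teams.score | teams.owner | sales.amt | sales.score
5 | 4 | carol | 4 | 4
5 | 4 | carol | 5 | 4
5 | 7 | eve | 70 | 7
After GROUP BY (2 rows):
teams.score | sum_score
4 | 8
7 | 7
After ORDER BY (2 rows):
teams.score | sum_score
4 | 8
7 | 7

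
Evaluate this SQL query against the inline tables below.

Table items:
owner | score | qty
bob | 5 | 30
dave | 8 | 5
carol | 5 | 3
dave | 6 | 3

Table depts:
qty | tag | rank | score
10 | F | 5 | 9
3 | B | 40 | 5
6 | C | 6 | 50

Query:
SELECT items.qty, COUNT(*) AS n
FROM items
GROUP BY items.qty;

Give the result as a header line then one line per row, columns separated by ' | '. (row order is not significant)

After GROUP BY (3 rows):
items.qty | n
30 | 1
5 | 1
3 | 2

== RESULT ==
items.qty | n
30 | 1
5 | 1
3 | 2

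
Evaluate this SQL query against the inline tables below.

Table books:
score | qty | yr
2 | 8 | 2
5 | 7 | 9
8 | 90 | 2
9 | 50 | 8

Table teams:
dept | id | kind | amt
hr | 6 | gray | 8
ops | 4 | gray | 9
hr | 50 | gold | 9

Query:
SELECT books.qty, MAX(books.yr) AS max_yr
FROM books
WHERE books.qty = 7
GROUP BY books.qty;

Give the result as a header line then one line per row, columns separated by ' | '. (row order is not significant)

After WHERE (1 rows):
books.score | books.qty | books.yr
5 | 7 | 9
After GROUP BY (1 rows):
books.qty | max_yr
7 | 9

== RESULT ==
books.qty | max_yr
7 | 9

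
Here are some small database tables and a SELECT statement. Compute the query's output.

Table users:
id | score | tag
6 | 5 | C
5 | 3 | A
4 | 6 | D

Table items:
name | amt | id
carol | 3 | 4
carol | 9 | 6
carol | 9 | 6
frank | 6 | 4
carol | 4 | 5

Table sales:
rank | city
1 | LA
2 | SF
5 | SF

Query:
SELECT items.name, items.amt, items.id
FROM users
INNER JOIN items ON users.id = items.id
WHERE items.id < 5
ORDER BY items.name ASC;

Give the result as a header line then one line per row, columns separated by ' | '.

After JOIN items (5 rows):
users.id | users.score | users.tag | items.name | items.amt | items.id
6 | 5 | C | carol | 9 | 6
6 | 5 | C | carol | 9 | 6
5 | 3 | A | carol | 4 | 5
4 | 6 | D | carol | 3 | 4
4 | 6 | D | frank | 6 | 4
After WHERE (2 rows):
users.id | users.score | users.tag | items.name | items.amt | items.id
4 | 6 | D | carol | 3 | 4
4 | 6 | D | frank | 6 | 4
After SELECT (2 rows):
items.name | items.amt | items.id
carol | 3 | 4
frank | 6 | 4
After ORDER BY (2 rows):
items.name | items.amt | items.id
carol | 3 | 4
frank | 6 | 4

== RESULT ==
items.name | items.amt | items.id
carol | 3 | 4
frank | 6 | 4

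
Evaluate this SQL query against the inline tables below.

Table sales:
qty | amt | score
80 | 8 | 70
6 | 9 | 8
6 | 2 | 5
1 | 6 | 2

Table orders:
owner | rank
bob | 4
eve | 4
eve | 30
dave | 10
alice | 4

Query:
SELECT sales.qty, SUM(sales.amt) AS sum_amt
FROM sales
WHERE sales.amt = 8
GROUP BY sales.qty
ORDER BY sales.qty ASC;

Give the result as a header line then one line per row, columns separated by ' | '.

After WHERE (1 rows):
sales.qty | sales.amt | sales.score
80 | 8 | 70
After GROUP BY (1 rows):
sales.qty | sum_amt
80 | 8
After ORDER BY (1 rows):
sales.qty | sum_amt
80 | 8

== RESULT ==
sales.qty | sum_amt
80 | 8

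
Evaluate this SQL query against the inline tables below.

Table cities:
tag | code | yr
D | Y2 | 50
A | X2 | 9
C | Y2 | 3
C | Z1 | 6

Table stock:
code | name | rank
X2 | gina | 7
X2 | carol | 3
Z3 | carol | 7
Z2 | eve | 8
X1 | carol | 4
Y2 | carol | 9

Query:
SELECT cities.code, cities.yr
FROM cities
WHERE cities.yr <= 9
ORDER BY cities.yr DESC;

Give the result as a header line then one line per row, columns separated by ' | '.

After WHERE (3 rows):
cities.tag | cities.code | cities.yr
A | X2 | 9
C | Y2 | 3
C | Z1 | 6
After SELECT (3 rows):
cities.code | cities.yr
X2 | 9
Y2 | 3
Z1 | 6
After ORDER BY (3 rows):
cities.code | cities.yr
X2 | 9
Z1 | 6
Y2 | 3

== RESULT ==
cities.code | cities.yr
X2 | 9
Z1 | 6
Y2 | 3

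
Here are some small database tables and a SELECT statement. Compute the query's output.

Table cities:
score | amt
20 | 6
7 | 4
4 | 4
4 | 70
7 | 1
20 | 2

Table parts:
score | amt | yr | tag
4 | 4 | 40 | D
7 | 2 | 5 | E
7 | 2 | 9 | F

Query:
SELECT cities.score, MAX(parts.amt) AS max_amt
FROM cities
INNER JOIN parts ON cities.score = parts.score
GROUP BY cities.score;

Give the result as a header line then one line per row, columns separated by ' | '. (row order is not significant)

After JOIN parts (6 rows):
cities.score | cities.amt | parts.score | parts.amt | parts.yr | parts.tag
7 | 4 | 7 | 2 | 5 | E
7 | 4 | 7 | 2 | 9 | F
4 | 4 | 4 | 4 | 40 | D
4 | 70 | 4 | 4 | 40 | D
7 | 1 | 7 | 2 | 5 | E
7 | 1 | 7 | 2 | 9 | F
After GROUP BY (2 rows):
cities.score | max_amt
7 | 2
4 | 4

== RESULT ==
cities.score | max_amt
7 | 2
4 | 4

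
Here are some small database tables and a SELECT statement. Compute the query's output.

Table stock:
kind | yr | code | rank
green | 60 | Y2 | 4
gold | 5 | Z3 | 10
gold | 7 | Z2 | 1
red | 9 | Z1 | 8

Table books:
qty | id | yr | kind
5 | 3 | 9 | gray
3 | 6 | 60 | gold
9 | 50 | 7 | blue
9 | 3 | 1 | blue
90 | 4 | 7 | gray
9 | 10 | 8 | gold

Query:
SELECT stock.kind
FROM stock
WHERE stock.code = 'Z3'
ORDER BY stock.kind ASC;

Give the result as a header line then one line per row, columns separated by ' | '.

== RESULT ==
stock.kind
gold

Derivation:
After WHERE (1 rows):
stock.kind | stock.yr | stock.code | stock.rank
gold | 5 | Z3 | 10
After SELECT (1 rows):
stock.kind
gold
After ORDER BY (1 rows):
stock.kind
gold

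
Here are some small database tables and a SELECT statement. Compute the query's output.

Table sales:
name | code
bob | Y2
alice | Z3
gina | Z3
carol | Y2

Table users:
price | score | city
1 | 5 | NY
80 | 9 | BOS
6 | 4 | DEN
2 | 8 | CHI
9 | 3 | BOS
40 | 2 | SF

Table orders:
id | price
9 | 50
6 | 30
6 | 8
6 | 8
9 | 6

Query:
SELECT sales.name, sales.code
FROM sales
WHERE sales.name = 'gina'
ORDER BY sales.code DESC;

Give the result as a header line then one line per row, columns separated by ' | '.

After WHERE (1 rows):
sales.name | sales.code
gina | Z3
After SELECT (1 rows):
sales.name | sales.code
gina | Z3
After ORDER BY (1 rows):
sales.name | sales.code
gina | Z3

== RESULT ==
sales.name | sales.code
gina | Z3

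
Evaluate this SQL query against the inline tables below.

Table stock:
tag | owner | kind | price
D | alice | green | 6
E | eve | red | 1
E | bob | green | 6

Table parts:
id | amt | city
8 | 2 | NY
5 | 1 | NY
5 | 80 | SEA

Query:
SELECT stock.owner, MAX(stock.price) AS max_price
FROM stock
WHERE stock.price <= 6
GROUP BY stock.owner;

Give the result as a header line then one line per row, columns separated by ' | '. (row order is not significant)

== RESULT ==
stock.owner | max_price
alice | 6
eve | 1
bob | 6

Derivation:
After WHERE (3 rows):
stock.tag | stock.owner | stock.kind | stock.price
D | alice | green | 6
E | eve | red | 1
E | bob | green | 6
After GROUP BY (3 rows):
stock.owner | max_price
alice | 6
eve | 1
bob | 6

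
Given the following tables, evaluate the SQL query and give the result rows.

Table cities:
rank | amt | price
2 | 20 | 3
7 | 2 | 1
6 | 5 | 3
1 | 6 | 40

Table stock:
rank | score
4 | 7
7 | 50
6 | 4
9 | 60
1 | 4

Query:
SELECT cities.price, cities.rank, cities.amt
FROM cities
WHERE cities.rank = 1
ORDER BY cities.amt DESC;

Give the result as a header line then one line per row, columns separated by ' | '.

== RESULT ==
cities.price | cities.rank | cities.amt
40 | 1 | 6

Derivation:
After WHERE (1 rows):
cities.rank | cities.amt | cities.price
1 | 6 | 40
After SELECT (1 rows):
cities.price | cities.rank | cities.amt
40 | 1 | 6
After ORDER BY (1 rows):
cities.price | cities.rank | cities.amt
40 | 1 | 6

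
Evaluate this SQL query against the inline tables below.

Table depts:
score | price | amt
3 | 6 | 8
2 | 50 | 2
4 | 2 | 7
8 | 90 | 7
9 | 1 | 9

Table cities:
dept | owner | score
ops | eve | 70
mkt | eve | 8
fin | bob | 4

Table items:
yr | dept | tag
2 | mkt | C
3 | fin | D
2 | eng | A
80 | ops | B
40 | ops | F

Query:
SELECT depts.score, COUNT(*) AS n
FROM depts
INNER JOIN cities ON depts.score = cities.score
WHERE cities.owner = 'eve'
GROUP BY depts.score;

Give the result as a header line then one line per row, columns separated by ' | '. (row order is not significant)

== RESULT ==
depts.score | n
8 | 1

Derivation:
After JOIN cities (2 rows):
depts.score | depts.price | depts.amt | cities.dept | cities.owner | cities.score
4 | 2 | 7 | fin | bob | 4
8 | 90 | 7 | mkt | eve | 8
After WHERE (1 rows):
depts.score | depts.price | depts.amt | cities.dept | cities.owner | cities.score
8 | 90 | 7 | mkt | eve | 8
After GROUP BY (1 rows):
depts.score | n
8 | 1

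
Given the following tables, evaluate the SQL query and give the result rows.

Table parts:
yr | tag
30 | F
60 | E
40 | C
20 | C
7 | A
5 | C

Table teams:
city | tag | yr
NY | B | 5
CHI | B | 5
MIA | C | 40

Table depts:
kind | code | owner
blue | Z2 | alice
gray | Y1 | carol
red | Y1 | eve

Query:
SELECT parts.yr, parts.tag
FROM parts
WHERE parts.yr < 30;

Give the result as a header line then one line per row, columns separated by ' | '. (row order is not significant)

After WHERE (3 rows):
parts.yr | parts.tag
20 | C
7 | A
5 | C
After SELECT (3 rows):
parts.yr | parts.tag
20 | C
7 | A
5 | C

== RESULT ==
parts.yr | parts.tag
20 | C
7 | A
5 | C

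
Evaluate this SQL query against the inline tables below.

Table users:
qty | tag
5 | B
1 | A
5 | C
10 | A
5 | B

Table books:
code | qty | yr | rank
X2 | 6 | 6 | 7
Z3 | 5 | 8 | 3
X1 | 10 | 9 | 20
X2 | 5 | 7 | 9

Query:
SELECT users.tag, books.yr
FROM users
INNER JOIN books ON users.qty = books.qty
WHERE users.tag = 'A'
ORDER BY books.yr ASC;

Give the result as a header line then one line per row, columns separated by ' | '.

== RESULT ==
users.tag | books.yr
A | 9

Derivation:
After JOIN books (7 rows):
users.qty | users.tag | books.code | books.qty | books.yr | books.rank
5 | B | Z3 | 5 | 8 | 3
5 | B | X2 | 5 | 7 | 9
5 | C | Z3 | 5 | 8 | 3
5 | C | X2 | 5 | 7 | 9
10 | A | X1 | 10 | 9 | 20
5 | B | Z3 | 5 | 8 | 3
5 | B | X2 | 5 | 7 | 9
After WHERE (1 rows):
users.qty | users.tag | books.code | books.qty | books.yr | books.rank
10 | A | X1 | 10 | 9 | 20
After SELECT (1 rows):
users.tag | books.yr
A | 9
After ORDER BY (1 rows):
users.tag | books.yr
A | 9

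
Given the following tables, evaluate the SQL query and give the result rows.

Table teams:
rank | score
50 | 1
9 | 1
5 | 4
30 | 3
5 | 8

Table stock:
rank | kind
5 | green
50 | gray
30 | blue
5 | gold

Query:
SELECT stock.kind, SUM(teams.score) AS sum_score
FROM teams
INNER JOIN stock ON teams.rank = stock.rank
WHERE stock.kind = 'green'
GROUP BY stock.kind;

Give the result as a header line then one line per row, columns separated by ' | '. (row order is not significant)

After JOIN stock (6 rows):
teams.rank | teams.score | stock.rank | stock.kind
50 | 1 | 50 | gray
5 | 4 | 5 | green
5 | 4 | 5 | gold
30 | 3 | 30 | blue
5 | 8 | 5 | green
5 | 8 | 5 | gold
After WHERE (2 rows):
teams.rank | teams.score | stock.rank | stock.kind
5 | 4 | 5 | green
5 | 8 | 5 | green
After GROUP BY (1 rows):
stock.kind | sum_score
green | 12

== RESULT ==
stock.kind | sum_score
green | 12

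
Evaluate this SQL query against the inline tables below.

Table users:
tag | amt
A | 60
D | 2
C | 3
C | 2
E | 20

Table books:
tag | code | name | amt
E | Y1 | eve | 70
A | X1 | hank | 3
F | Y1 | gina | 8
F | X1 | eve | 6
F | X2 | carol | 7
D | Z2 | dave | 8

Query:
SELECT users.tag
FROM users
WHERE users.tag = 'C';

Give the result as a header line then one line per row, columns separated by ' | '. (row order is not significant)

== RESULT ==
users.tag
C
C

Derivation:
After WHERE (2 rows):
users.tag | users.amt
C | 3
C | 2
After SELECT (2 rows):
users.tag
C
C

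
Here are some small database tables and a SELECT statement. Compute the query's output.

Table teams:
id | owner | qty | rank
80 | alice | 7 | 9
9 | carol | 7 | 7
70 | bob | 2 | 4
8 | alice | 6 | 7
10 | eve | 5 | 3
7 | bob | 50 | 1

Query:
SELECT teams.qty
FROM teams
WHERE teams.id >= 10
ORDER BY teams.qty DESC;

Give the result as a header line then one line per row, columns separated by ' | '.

After WHERE (3 rows):
teams.id | teams.owner | teams.qty | teams.rank
80 | alice | 7 | 9
70 | bob | 2 | 4
10 | eve | 5 | 3
After SELECT (3 rows):
teams.qty
7
2
5
After ORDER BY (3 rows):
teams.qty
7
5
2

== RESULT ==
teams.qty
7
5
2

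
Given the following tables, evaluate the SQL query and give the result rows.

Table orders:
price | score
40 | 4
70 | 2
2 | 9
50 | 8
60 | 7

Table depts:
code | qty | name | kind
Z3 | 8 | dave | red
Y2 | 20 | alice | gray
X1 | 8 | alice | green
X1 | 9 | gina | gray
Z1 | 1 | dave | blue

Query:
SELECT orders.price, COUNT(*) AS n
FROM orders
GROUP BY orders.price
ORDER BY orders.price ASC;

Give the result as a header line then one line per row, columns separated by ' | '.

== RESULT ==
orders.price | n
2 | 1
40 | 1
50 | 1
60 | 1
70 | 1

Derivation:
After GROUP BY (5 rows):
orders.price | n
40 | 1
70 | 1
2 | 1
50 | 1
60 | 1
After ORDER BY (5 rows):
orders.price | n
2 | 1
40 | 1
50 | 1
60 | 1
70 | 1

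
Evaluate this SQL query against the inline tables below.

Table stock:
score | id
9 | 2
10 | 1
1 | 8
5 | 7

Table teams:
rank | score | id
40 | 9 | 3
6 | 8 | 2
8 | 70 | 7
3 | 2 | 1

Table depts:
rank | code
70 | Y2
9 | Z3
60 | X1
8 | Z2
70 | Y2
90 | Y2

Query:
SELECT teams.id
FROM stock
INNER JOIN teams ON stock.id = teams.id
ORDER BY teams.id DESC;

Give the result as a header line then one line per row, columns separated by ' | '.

== RESULT ==
teams.id
7
2
1

Derivation:
After JOIN teams (3 rows):
stock.score | stock.id | teams.rank | teams.score | teams.id
9 | 2 | 6 | 8 | 2
10 | 1 | 3 | 2 | 1
5 | 7 | 8 | 70 | 7
After SELECT (3 rows):
teams.id
2
1
7
After ORDER BY (3 rows):
teams.id
7
2
1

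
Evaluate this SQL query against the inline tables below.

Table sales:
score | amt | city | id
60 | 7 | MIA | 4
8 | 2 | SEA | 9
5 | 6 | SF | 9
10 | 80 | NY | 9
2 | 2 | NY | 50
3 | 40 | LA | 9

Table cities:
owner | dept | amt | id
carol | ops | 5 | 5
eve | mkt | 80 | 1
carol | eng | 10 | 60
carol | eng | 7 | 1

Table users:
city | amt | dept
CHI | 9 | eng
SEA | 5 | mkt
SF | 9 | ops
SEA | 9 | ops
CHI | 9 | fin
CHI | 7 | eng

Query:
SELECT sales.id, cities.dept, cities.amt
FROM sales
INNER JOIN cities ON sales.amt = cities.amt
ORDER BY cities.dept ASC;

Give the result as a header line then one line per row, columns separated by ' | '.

After JOIN cities (2 rows):
sales.score | sales.amt | sales.city | sales.id | cities.owner | cities.dept | cities.amt | cities.id
60 | 7 | MIA | 4 | carol | eng | 7 | 1
10 | 80 | NY | 9 | eve | mkt | 80 | 1
After SELECT (2 rows):
sales.id | cities.dept | cities.amt
4 | eng | 7
9 | mkt | 80
After ORDER BY (2 rows):
sales.id | cities.dept | cities.amt
4 | eng | 7
9 | mkt | 80

== RESULT ==
sales.id | cities.dept | cities.amt
4 | eng | 7
9 | mkt | 80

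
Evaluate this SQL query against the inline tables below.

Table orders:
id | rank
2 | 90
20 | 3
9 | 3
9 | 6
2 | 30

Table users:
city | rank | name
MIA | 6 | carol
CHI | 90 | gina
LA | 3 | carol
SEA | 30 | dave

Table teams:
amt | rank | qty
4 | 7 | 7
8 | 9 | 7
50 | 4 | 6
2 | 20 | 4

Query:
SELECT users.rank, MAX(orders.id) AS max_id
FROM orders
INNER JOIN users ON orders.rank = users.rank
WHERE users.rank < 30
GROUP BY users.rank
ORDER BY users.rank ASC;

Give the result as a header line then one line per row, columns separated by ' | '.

== RESULT ==
users.rank | max_id
3 | 20
6 | 9

Derivation:
After JOIN users (5 rows):
orders.id | orders.rank | users.city | users.rank | users.name
2 | 90 | CHI | 90 | gina
20 | 3 | LA | 3 | carol
9 | 3 | LA | 3 | carol
9 | 6 | MIA | 6 | carol
2 | 30 | SEA | 30 | dave
After WHERE (3 rows):
orders.id | orders.rank | users.city | users.rank | users.name
20 | 3 | LA | 3 | carol
9 | 3 | LA | 3 | carol
9 | 6 | MIA | 6 | carol
After GROUP BY (2 rows):
users.rank | max_id
3 | 20
6 | 9
After ORDER BY (2 rows):
users.rank | max_id
3 | 20
6 | 9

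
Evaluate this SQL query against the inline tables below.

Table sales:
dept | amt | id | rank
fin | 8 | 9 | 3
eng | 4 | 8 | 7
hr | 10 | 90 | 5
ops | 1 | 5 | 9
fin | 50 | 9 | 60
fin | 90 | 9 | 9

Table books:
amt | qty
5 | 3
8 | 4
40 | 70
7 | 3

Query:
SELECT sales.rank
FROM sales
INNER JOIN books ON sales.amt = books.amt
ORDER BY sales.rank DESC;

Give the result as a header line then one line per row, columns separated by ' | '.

After JOIN books (1 rows):
sales.dept | sales.amt | sales.id | sales.rank | books.amt | books.qty
fin | 8 | 9 | 3 | 8 | 4
After SELECT (1 rows):
sales.rank
3
After ORDER BY (1 rows):
sales.rank
3

== RESULT ==
sales.rank
3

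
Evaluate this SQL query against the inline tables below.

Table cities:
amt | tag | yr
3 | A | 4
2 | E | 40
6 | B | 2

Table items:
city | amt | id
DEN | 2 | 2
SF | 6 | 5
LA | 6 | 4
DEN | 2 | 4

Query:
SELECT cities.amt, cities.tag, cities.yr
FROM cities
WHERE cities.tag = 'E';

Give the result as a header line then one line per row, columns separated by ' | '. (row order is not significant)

After WHERE (1 rows):
cities.amt | cities.tag | cities.yr
2 | E | 40
After SELECT (1 rows):
cities.amt | cities.tag | cities.yr
2 | E | 40

== RESULT ==
cities.amt | cities.tag | cities.yr
2 | E | 40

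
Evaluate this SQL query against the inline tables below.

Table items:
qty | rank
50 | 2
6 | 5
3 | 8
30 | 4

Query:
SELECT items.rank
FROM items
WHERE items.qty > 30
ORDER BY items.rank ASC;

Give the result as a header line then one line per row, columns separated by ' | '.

== RESULT ==
items.rank
2

Derivation:
After WHERE (1 rows):
items.qty | items.rank
50 | 2
After SELECT (1 rows):
items.rank
2
After ORDER BY (1 rows):
items.rank
2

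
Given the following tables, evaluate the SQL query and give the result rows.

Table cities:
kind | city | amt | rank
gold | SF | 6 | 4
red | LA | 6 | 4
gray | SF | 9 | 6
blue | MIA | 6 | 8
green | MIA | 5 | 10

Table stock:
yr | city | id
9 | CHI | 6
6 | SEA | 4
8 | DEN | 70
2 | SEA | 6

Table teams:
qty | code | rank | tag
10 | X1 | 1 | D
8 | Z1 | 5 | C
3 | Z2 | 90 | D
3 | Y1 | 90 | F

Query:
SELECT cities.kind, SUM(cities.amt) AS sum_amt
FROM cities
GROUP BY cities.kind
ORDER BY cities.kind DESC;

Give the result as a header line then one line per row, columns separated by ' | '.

After GROUP BY (5 rows):
cities.kind | sum_amt
gold | 6
red | 6
gray | 9
blue | 6
green | 5
After ORDER BY (5 rows):
cities.kind | sum_amt
red | 6
green | 5
gray | 9
gold | 6
blue | 6

== RESULT ==
cities.kind | sum_amt
red | 6
green | 5
gray | 9
gold | 6
blue | 6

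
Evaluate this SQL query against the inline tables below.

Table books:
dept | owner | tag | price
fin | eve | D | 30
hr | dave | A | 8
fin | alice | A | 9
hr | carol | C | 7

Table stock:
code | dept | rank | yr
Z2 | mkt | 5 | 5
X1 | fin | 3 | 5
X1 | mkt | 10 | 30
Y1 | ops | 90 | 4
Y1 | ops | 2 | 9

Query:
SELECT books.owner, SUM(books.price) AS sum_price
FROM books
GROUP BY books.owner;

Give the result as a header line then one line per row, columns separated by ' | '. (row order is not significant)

After GROUP BY (4 rows):
books.owner | sum_price
eve | 30
dave | 8
alice | 9
carol | 7

== RESULT ==
books.owner | sum_price
eve | 30
dave | 8
alice | 9
carol | 7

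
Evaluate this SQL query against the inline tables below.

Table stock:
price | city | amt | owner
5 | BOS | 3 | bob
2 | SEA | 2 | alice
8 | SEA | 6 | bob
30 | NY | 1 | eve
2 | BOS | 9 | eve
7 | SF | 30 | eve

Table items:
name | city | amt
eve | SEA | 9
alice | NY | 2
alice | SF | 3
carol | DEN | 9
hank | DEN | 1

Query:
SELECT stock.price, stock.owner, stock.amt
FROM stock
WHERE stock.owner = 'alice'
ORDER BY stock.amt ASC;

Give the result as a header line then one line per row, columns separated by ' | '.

After WHERE (1 rows):
stock.price | stock.city | stock.amt | stock.owner
2 | SEA | 2 | alice
After SELECT (1 rows):
stock.price | stock.owner | stock.amt
2 | alice | 2
After ORDER BY (1 rows):
stock.price | stock.owner | stock.amt
2 | alice | 2

== RESULT ==
stock.price | stock.owner | stock.amt
2 | alice | 2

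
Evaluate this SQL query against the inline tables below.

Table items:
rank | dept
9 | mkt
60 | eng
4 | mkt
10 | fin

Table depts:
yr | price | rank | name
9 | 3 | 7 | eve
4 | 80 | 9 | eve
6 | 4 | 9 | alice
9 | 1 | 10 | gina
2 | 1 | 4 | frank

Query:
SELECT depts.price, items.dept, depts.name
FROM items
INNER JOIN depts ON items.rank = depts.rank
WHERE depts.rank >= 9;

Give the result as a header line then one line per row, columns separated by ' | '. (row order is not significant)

After JOIN depts (4 rows):
items.rank | items.dept | depts.yr | depts.price | depts.rank | depts.name
9 | mkt | 4 | 80 | 9 | eve
9 | mkt | 6 | 4 | 9 | alice
4 | mkt | 2 | 1 | 4 | frank
10 | fin | 9 | 1 | 10 | gina
After WHERE (3 rows):
items.rank | items.dept | depts.yr | depts.price | depts.rank | depts.name
9 | mkt | 4 | 80 | 9 | eve
9 | mkt | 6 | 4 | 9 | alice
10 | fin | 9 | 1 | 10 | gina
After SELECT (3 rows):
depts.price | items.dept | depts.name
80 | mkt | eve
4 | mkt | alice
1 | fin | gina

== RESULT ==
depts.price | items.dept | depts.name
80 | mkt | eve
4 | mkt | alice
1 | fin | gina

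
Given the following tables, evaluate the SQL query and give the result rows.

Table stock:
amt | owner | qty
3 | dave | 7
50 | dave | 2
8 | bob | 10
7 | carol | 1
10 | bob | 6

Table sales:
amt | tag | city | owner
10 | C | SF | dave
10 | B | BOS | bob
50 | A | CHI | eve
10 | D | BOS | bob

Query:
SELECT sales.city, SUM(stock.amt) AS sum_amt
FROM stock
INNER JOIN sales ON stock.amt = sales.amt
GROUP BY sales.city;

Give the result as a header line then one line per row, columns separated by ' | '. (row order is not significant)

== RESULT ==
sales.city | sum_amt
CHI | 50
SF | 10
BOS | 20

Derivation:
After JOIN sales (4 rows):
stock.amt | stock.owner | stock.qty | sales.amt | sales.tag | sales.city | sales.owner
50 | dave | 2 | 50 | A | CHI | eve
10 | bob | 6 | 10 | C | SF | dave
10 | bob | 6 | 10 | B | BOS | bob
10 | bob | 6 | 10 | D | BOS | bob
After GROUP BY (3 rows):
sales.city | sum_amt
CHI | 50
SF | 10
BOS | 20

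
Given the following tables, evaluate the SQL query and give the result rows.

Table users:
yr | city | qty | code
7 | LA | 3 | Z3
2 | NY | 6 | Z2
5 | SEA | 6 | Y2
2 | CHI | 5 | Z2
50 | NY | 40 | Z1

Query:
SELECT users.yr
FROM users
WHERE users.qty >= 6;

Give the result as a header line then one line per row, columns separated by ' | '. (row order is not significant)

After WHERE (3 rows):
users.yr | users.city | users.qty | users.code
2 | NY | 6 | Z2
5 | SEA | 6 | Y2
50 | NY | 40 | Z1
After SELECT (3 rows):
users.yr
2
5
50

== RESULT ==
users.yr
2
5
50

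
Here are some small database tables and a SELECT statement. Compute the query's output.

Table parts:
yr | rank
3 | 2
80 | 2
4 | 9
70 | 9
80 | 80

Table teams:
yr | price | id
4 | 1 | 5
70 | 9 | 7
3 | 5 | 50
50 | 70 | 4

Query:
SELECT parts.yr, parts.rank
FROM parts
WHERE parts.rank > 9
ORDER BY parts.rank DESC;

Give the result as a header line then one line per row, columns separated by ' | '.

After WHERE (1 rows):
parts.yr | parts.rank
80 | 80
After SELECT (1 rows):
parts.yr | parts.rank
80 | 80
After ORDER BY (1 rows):
parts.yr | parts.rank
80 | 80

== RESULT ==
parts.yr | parts.rank
80 | 80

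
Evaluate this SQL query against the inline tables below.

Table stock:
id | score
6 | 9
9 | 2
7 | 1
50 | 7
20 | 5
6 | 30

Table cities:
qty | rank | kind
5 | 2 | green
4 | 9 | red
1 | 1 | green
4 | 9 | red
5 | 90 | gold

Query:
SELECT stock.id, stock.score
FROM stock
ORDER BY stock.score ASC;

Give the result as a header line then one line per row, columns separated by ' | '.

== RESULT ==
stock.id | stock.score
7 | 1
9 | 2
20 | 5
50 | 7
6 | 9
6 | 30

Derivation:
After SELECT (6 rows):
stock.id | stock.score
6 | 9
9 | 2
7 | 1
50 | 7
20 | 5
6 | 30
After ORDER BY (6 rows):
stock.id | stock.score
7 | 1
9 | 2
20 | 5
50 | 7
6 | 9
6 | 30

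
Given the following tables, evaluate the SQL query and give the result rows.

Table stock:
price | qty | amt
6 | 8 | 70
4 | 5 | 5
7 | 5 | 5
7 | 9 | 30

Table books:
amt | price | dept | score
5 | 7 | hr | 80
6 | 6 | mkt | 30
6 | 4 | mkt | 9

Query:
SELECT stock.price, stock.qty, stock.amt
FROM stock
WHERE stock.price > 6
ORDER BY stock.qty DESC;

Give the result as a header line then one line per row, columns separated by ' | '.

After WHERE (2 rows):
stock.price | stock.qty | stock.amt
7 | 5 | 5
7 | 9 | 30
After SELECT (2 rows):
stock.price | stock.qty | stock.amt
7 | 5 | 5
7 | 9 | 30
After ORDER BY (2 rows):
stock.price | stock.qty | stock.amt
7 | 9 | 30
7 | 5 | 5

== RESULT ==
stock.price | stock.qty | stock.amt
7 | 9 | 30
7 | 5 | 5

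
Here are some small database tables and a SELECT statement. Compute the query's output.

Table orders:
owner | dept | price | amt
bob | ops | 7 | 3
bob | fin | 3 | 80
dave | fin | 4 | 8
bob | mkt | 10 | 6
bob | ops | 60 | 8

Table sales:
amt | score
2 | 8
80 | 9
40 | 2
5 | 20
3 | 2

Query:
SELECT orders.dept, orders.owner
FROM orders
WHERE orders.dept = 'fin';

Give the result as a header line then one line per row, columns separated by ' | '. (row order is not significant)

== RESULT ==
orders.dept | orders.owner
fin | bob
fin | dave

Derivation:
After WHERE (2 rows):
orders.owner | orders.dept | orders.price | orders.amt
bob | fin | 3 | 80
dave | fin | 4 | 8
After SELECT (2 rows):
orders.dept | orders.owner
fin | bob
fin | dave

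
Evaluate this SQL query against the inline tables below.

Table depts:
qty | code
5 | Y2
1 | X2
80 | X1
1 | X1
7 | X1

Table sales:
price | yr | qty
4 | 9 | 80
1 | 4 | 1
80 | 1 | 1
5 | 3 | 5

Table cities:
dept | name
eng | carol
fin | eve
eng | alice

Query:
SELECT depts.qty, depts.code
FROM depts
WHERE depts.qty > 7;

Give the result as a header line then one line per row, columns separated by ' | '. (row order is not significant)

After WHERE (1 rows):
depts.qty | depts.code
80 | X1
After SELECT (1 rows):
depts.qty | depts.code
80 | X1

== RESULT ==
depts.qty | depts.code
80 | X1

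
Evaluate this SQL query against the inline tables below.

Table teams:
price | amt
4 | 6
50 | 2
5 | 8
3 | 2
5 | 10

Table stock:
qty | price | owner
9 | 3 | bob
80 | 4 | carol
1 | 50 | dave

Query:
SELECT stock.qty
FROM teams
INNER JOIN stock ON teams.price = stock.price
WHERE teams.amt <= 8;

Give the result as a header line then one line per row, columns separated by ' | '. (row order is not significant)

== RESULT ==
stock.qty
80
1
9

Derivation:
After JOIN stock (3 rows):
teams.price | teams.amt | stock.qty | stock.price | stock.owner
4 | 6 | 80 | 4 | carol
50 | 2 | 1 | 50 | dave
3 | 2 | 9 | 3 | bob
After WHERE (3 rows):
teams.price | teams.amt | stock.qty | stock.price | stock.owner
4 | 6 | 80 | 4 | carol
50 | 2 | 1 | 50 | dave
3 | 2 | 9 | 3 | bob
After SELECT (3 rows):
stock.qty
80
1
9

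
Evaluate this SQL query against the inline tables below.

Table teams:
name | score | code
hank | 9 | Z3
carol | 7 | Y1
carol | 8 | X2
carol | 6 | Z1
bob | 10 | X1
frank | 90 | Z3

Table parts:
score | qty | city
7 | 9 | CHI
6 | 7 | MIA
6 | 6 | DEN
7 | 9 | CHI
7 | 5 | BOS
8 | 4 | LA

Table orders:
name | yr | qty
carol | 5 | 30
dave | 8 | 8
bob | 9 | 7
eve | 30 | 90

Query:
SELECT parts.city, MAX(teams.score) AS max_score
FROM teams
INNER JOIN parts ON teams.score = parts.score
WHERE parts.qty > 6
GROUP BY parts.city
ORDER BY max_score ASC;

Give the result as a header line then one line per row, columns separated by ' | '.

== RESULT ==
parts.city | max_score
MIA | 6
CHI | 7

Derivation:
After JOIN parts (6 rows):
teams.name | teams.score | teams.code | parts.score | parts.qty | parts.city
carol | 7 | Y1 | 7 | 9 | CHI
carol | 7 | Y1 | 7 | 9 | CHI
carol | 7 | Y1 | 7 | 5 | BOS
carol | 8 | X2 | 8 | 4 | LA
carol | 6 | Z1 | 6 | 7 | MIA
carol | 6 | Z1 | 6 | 6 | DEN
After WHERE (3 rows):
teams.name | teams.score | teams.code | parts.score | parts.qty | parts.city
carol | 7 | Y1 | 7 | 9 | CHI
carol | 7 | Y1 | 7 | 9 | CHI
carol | 6 | Z1 | 6 | 7 | MIA
After GROUP BY (2 rows):
parts.city | max_score
CHI | 7
MIA | 6
After ORDER BY (2 rows):
parts.city | max_score
MIA | 6
CHI | 7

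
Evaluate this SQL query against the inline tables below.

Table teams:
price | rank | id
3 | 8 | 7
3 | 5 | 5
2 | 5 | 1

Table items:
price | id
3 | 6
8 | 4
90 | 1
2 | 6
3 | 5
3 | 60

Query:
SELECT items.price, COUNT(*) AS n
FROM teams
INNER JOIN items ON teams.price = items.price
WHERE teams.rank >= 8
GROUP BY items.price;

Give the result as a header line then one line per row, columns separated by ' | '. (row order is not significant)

== RESULT ==
items.price | n
3 | 3

Derivation:
After JOIN items (7 rows):
teams.price | teams.rank | teams.id | items.price | items.id
3 | 8 | 7 | 3 | 6
3 | 8 | 7 | 3 | 5
3 | 8 | 7 | 3 | 60
3 | 5 | 5 | 3 | 6
3 | 5 | 5 | 3 | 5
3 | 5 | 5 | 3 | 60
2 | 5 | 1 | 2 | 6
After WHERE (3 rows):
teams.price | teams.rank | teams.id | items.price | items.id
3 | 8 | 7 | 3 | 6
3 | 8 | 7 | 3 | 5
3 | 8 | 7 | 3 | 60
After GROUP BY (1 rows):
items.price | n
3 | 3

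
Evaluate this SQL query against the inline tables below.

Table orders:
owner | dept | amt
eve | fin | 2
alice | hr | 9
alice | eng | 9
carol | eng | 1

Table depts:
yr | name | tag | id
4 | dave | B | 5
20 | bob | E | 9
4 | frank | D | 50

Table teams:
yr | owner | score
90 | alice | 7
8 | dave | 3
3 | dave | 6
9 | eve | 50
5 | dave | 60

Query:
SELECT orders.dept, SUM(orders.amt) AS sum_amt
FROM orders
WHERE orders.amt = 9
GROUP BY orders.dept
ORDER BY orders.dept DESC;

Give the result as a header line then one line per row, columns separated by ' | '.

After WHERE (2 rows):
orders.owner | orders.dept | orders.amt
alice | hr | 9
alice | eng | 9
After GROUP BY (2 rows):
orders.dept | sum_amt
hr | 9
eng | 9
After ORDER BY (2 rows):
orders.dept | sum_amt
hr | 9
eng | 9

== RESULT ==
orders.dept | sum_amt
hr | 9
eng | 9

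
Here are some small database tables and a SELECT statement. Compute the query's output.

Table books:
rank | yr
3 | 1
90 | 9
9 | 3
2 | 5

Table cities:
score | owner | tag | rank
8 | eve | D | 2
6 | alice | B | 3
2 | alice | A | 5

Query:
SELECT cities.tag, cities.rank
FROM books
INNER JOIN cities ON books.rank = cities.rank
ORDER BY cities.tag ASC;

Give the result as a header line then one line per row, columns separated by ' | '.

== RESULT ==
cities.tag | cities.rank
B | 3
D | 2

Derivation:
After JOIN cities (2 rows):
books.rank | books.yr | cities.score | cities.owner | cities.tag | cities.rank
3 | 1 | 6 | alice | B | 3
2 | 5 | 8 | eve | D | 2
After SELECT (2 rows):
cities.tag | cities.rank
B | 3
D | 2
After ORDER BY (2 rows):
cities.tag | cities.rank
B | 3
D | 2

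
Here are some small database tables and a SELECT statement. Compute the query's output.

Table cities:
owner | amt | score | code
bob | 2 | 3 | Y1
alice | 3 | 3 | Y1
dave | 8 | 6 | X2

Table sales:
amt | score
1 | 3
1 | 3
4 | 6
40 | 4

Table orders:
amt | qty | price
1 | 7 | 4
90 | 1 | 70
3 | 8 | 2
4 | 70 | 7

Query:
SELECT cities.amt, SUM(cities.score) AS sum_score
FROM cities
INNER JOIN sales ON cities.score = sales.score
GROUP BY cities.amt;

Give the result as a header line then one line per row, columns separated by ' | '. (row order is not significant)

After JOIN sales (5 rows):
cities.owner | cities.amt | cities.score | cities.code | sales.amt | sales.score
bob | 2 | 3 | Y1 | 1 | 3
bob | 2 | 3 | Y1 | 1 | 3
alice | 3 | 3 | Y1 | 1 | 3
alice | 3 | 3 | Y1 | 1 | 3
dave | 8 | 6 | X2 | 4 | 6
After GROUP BY (3 rows):
cities.amt | sum_score
2 | 6
3 | 6
8 | 6

== RESULT ==
cities.amt | sum_score
2 | 6
3 | 6
8 | 6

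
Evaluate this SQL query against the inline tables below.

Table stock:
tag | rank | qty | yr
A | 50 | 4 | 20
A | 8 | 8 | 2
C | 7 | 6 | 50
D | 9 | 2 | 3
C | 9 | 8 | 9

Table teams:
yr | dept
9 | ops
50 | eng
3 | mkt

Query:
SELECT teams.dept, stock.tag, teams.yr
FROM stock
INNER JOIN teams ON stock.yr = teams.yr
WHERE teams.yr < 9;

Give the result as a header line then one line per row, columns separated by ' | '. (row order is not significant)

== RESULT ==
teams.dept | stock.tag | teams.yr
mkt | D | 3

Derivation:
After JOIN teams (3 rows):
stock.tag | stock.rank | stock.qty | stock.yr | teams.yr | teams.dept
C | 7 | 6 | 50 | 50 | eng
D | 9 | 2 | 3 | 3 | mkt
C | 9 | 8 | 9 | 9 | ops
After WHERE (1 rows):
stock.tag | stock.rank | stock.qty | stock.yr | teams.yr | teams.dept
D | 9 | 2 | 3 | 3 | mkt
After SELECT (1 rows):
teams.dept | stock.tag | teams.yr
mkt | D | 3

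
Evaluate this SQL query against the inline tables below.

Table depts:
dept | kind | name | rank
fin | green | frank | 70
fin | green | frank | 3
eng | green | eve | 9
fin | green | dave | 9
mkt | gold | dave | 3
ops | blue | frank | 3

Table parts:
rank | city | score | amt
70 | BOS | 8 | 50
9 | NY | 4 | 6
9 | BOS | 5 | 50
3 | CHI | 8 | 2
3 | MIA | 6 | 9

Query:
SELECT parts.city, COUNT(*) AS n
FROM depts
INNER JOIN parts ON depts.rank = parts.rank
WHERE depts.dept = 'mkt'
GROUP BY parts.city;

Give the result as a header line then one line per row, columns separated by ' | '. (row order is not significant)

== RESULT ==
parts.city | n
CHI | 1
MIA | 1

Derivation:
After JOIN parts (11 rows):
depts.dept | depts.kind | depts.name | depts.rank | parts.rank | parts.city | parts.score | parts.amt
fin | green | frank | 70 | 70 | BOS | 8 | 50
fin | green | frank | 3 | 3 | CHI | 8 | 2
fin | green | frank | 3 | 3 | MIA | 6 | 9
eng | green | eve | 9 | 9 | NY | 4 | 6
eng | green | eve | 9 | 9 | BOS | 5 | 50
fin | green | dave | 9 | 9 | NY | 4 | 6
fin | green | dave | 9 | 9 | BOS | 5 | 50
mkt | gold | dave | 3 | 3 | CHI | 8 | 2
mkt | gold | dave | 3 | 3 | MIA | 6 | 9
ops | blue | frank | 3 | 3 | CHI | 8 | 2
ops | blue | frank | 3 | 3 | MIA | 6 | 9
After WHERE (2 rows):
depts.dept | depts.kind | depts.name | depts.rank | parts.rank | parts.city | parts.score | parts.amt
mkt | gold | dave | 3 | 3 | CHI | 8 | 2
mkt | gold | dave | 3 | 3 | MIA | 6 | 9
After GROUP BY (2 rows):
parts.city | n
CHI | 1
MIA | 1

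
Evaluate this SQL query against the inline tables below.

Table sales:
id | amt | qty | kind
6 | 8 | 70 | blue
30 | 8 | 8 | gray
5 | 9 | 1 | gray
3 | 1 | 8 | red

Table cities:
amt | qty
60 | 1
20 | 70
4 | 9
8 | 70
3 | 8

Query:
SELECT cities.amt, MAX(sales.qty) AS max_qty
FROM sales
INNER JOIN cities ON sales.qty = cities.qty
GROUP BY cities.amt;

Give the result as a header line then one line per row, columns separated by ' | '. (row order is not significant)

After JOIN cities (5 rows):
sales.id | sales.amt | sales.qty | sales.kind | cities.amt | cities.qty
6 | 8 | 70 | blue | 20 | 70
6 | 8 | 70 | blue | 8 | 70
30 | 8 | 8 | gray | 3 | 8
5 | 9 | 1 | gray | 60 | 1
3 | 1 | 8 | red | 3 | 8
After GROUP BY (4 rows):
cities.amt | max_qty
20 | 70
8 | 70
3 | 8
60 | 1

== RESULT ==
cities.amt | max_qty
20 | 70
8 | 70
3 | 8
60 | 1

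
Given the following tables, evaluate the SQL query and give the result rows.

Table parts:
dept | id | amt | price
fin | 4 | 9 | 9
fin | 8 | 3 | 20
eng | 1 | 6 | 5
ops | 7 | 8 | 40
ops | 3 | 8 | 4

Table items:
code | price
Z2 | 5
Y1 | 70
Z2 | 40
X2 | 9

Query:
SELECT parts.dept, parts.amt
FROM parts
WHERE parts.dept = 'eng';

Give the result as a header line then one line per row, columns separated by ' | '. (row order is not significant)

After WHERE (1 rows):
parts.dept | parts.id | parts.amt | parts.price
eng | 1 | 6 | 5
After SELECT (1 rows):
parts.dept | parts.amt
eng | 6

== RESULT ==
parts.dept | parts.amt
eng | 6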